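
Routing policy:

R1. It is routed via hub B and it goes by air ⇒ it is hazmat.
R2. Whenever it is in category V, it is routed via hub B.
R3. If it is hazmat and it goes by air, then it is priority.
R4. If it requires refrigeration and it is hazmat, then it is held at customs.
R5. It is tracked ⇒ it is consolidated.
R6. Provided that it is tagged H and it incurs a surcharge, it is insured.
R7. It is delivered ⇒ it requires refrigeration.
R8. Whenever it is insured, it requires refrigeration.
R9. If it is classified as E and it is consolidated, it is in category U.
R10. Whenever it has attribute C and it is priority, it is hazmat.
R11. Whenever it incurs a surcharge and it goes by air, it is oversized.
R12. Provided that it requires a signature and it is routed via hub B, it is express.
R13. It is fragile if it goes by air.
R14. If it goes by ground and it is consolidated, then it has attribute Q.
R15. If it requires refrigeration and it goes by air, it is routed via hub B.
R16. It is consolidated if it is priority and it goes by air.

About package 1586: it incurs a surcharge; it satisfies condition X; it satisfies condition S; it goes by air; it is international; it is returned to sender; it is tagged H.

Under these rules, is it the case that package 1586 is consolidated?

Yes

By R6 (it is tagged H, it incurs a surcharge): it is insured.
By R8 (it is insured): it requires refrigeration.
By R15 (it requires refrigeration, it goes by air): it is routed via hub B.
By R1 (it is routed via hub B, it goes by air): it is hazmat.
By R3 (it is hazmat, it goes by air): it is priority.
By R16 (it is priority, it goes by air): it is consolidated.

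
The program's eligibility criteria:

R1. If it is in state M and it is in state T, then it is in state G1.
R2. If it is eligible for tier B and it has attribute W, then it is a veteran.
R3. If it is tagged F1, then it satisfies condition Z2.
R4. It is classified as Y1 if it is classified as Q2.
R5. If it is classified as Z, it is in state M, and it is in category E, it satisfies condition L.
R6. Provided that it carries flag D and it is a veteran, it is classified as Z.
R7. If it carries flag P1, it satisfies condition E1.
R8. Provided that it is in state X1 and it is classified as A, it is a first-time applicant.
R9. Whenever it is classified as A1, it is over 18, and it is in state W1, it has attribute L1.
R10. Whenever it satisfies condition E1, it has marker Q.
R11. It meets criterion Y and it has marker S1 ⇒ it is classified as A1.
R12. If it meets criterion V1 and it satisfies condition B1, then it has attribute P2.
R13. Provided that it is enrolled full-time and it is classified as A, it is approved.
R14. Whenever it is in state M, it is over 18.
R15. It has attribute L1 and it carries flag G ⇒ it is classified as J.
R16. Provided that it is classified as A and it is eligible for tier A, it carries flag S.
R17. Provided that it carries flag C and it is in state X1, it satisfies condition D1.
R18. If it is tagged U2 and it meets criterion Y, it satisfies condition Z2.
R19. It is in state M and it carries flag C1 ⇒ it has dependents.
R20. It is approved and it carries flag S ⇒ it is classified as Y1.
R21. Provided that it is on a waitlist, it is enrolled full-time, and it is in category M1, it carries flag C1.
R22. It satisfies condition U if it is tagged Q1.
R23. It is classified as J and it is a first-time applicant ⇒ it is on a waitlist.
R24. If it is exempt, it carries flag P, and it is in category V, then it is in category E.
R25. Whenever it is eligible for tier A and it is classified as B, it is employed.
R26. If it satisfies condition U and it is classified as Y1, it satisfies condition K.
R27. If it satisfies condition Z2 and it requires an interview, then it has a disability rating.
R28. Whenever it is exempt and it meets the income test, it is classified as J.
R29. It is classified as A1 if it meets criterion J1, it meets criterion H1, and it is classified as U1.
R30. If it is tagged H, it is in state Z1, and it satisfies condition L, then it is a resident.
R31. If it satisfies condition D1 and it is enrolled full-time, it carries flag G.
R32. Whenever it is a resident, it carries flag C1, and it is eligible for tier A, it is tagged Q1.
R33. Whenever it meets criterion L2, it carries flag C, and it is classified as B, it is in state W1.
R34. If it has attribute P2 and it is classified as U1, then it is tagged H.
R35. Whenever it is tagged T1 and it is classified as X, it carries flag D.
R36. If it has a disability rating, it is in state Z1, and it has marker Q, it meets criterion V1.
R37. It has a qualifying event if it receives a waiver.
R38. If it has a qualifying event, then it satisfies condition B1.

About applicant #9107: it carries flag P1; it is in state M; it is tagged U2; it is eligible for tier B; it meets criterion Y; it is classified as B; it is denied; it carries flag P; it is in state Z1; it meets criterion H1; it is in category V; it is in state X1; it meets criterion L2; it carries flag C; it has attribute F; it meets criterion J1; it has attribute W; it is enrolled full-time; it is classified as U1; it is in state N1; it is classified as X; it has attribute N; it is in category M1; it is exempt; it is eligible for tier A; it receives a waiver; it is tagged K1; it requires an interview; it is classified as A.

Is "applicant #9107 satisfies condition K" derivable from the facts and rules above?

Forward chaining from the given facts derives: is a veteran, satisfies condition E1, is a first-time applicant, has marker Q, is approved, is over 18, carries flag S, satisfies condition D1, satisfies condition Z2, is classified as Y1, is in category E, is employed, has a disability rating, is classified as A1, carries flag G, is in state W1, meets criterion V1, has a qualifying event, satisfies condition B1, has attribute L1, has attribute P2, is classified as J, is on a waitlist, is tagged H, carries flag C1, has dependents.
The only rule concluding "it satisfies condition K" is R26, which needs "it satisfies condition U"; that is never established.

No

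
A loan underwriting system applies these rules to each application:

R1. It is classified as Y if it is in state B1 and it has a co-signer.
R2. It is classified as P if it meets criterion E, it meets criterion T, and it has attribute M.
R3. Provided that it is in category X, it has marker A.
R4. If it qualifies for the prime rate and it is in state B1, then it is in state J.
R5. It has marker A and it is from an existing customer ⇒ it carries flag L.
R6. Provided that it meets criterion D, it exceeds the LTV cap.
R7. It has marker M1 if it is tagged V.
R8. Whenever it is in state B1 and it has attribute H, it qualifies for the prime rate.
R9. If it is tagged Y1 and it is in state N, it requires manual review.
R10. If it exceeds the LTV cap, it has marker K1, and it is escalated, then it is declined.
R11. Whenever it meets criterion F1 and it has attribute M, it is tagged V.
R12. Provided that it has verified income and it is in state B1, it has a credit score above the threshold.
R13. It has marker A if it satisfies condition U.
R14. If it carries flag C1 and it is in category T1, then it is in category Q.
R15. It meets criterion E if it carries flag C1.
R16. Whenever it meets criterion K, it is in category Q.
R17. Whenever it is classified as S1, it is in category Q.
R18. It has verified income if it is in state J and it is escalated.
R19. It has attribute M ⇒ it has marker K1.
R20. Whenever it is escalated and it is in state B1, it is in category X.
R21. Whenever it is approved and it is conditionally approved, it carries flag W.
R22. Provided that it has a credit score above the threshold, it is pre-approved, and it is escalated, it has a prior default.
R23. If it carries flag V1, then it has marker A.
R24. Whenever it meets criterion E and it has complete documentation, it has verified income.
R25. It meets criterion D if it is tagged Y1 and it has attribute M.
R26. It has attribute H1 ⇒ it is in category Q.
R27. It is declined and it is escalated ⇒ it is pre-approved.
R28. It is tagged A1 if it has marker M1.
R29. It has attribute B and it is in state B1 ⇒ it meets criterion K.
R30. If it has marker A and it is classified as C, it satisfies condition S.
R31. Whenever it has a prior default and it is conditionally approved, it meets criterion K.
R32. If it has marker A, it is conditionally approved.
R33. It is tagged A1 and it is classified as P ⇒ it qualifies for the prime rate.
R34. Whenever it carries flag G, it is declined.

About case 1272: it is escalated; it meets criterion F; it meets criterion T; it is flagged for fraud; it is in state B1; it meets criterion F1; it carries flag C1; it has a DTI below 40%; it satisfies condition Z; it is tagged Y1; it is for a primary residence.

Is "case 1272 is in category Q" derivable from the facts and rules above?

Forward chaining from the given facts derives: meets criterion E, is in category X, has marker A, is conditionally approved.
Rules concluding "it is in category Q": R14 needs "it is in category T1"; R16 needs "it meets criterion K"; R17 needs "it is classified as S1"; R26 needs "it has attribute H1" — none of these are established.

No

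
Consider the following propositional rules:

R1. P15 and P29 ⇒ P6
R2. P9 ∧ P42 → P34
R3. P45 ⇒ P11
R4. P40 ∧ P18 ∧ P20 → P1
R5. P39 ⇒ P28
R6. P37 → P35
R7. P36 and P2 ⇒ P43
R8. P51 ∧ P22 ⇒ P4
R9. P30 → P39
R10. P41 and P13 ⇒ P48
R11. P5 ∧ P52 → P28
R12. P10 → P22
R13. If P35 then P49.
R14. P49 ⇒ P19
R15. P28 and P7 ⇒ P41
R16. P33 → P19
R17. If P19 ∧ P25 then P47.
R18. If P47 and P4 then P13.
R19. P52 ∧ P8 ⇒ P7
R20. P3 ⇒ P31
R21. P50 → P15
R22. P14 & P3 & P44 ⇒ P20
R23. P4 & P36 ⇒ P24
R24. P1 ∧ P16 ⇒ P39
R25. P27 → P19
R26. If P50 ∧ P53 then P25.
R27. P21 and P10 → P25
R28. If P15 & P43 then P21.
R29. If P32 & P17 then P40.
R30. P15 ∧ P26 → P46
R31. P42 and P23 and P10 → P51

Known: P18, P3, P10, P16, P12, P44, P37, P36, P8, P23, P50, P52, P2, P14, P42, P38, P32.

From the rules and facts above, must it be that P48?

Forward chaining from the given facts derives: P35, P43, P22, P49, P19, P7, P31, P15, P20, P21, P51, P4, P24, P25, P47, P13.
The only rule concluding P48 is R10, which needs P41; that is never established.

No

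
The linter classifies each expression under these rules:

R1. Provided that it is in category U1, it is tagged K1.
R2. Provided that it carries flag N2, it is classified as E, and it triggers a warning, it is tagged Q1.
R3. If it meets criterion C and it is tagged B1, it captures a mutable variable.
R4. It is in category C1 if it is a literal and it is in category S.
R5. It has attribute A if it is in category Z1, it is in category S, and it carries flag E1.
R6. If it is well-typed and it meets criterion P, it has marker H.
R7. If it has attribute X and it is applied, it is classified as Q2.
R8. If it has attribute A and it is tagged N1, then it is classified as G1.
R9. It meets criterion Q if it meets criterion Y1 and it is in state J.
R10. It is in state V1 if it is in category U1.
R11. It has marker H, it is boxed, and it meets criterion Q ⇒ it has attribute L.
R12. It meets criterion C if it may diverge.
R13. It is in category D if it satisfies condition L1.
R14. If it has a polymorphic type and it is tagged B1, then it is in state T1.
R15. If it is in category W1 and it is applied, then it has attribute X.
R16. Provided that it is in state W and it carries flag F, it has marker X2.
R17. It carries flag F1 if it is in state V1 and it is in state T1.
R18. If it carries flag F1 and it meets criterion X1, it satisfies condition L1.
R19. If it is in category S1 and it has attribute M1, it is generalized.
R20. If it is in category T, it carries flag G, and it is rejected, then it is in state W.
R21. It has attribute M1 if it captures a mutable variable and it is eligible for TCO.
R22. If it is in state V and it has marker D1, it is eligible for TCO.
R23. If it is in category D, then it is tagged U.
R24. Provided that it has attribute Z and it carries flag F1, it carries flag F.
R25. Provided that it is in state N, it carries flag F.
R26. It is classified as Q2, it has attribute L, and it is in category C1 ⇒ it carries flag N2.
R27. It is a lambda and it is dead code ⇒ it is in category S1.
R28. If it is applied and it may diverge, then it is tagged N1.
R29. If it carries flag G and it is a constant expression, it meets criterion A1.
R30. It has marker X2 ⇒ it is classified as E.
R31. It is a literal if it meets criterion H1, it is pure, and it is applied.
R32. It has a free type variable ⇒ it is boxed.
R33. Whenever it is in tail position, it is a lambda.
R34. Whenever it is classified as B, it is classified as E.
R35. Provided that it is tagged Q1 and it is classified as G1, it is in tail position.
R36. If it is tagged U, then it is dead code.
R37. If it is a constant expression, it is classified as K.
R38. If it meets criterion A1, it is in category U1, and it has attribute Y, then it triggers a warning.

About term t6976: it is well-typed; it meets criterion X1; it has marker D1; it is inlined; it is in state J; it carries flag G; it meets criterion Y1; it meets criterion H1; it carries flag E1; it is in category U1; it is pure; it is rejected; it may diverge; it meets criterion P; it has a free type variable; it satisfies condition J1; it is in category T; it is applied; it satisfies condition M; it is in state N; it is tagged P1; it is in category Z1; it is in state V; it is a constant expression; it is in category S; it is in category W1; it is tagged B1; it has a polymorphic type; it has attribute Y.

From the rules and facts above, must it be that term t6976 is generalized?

By R5 (it is in category Z1, it is in category S, it carries flag E1): it has attribute A.
By R6 (it is well-typed, it meets criterion P): it has marker H.
By R9 (it meets criterion Y1, it is in state J): it meets criterion Q.
By R10 (it is in category U1): it is in state V1.
By R12 (it may diverge): it meets criterion C.
By R14 (it has a polymorphic type, it is tagged B1): it is in state T1.
By R15 (it is in category W1, it is applied): it has attribute X.
By R17 (it is in state V1, it is in state T1): it carries flag F1.
By R18 (it carries flag F1, it meets criterion X1): it satisfies condition L1.
By R20 (it is in category T, it carries flag G, it is rejected): it is in state W.
By R22 (it is in state V, it has marker D1): it is eligible for TCO.
By R25 (it is in state N): it carries flag F.
By R28 (it is applied, it may diverge): it is tagged N1.
By R29 (it carries flag G, it is a constant expression): it meets criterion A1.
By R31 (it meets criterion H1, it is pure, it is applied): it is a literal.
By R32 (it has a free type variable): it is boxed.
By R38 (it meets criterion A1, it is in category U1, it has attribute Y): it triggers a warning.
By R3 (it meets criterion C, it is tagged B1): it captures a mutable variable.
By R4 (it is a literal, it is in category S): it is in category C1.
By R7 (it has attribute X, it is applied): it is classified as Q2.
By R8 (it has attribute A, it is tagged N1): it is classified as G1.
By R11 (it has marker H, it is boxed, it meets criterion Q): it has attribute L.
By R13 (it satisfies condition L1): it is in category D.
By R16 (it is in state W, it carries flag F): it has marker X2.
By R21 (it captures a mutable variable, it is eligible for TCO): it has attribute M1.
By R23 (it is in category D): it is tagged U.
By R26 (it is classified as Q2, it has attribute L, it is in category C1): it carries flag N2.
By R30 (it has marker X2): it is classified as E.
By R36 (it is tagged U): it is dead code.
By R2 (it carries flag N2, it is classified as E, it triggers a warning): it is tagged Q1.
By R35 (it is tagged Q1, it is classified as G1): it is in tail position.
By R33 (it is in tail position): it is a lambda.
By R27 (it is a lambda, it is dead code): it is in category S1.
By R19 (it is in category S1, it has attribute M1): it is generalized.

Yes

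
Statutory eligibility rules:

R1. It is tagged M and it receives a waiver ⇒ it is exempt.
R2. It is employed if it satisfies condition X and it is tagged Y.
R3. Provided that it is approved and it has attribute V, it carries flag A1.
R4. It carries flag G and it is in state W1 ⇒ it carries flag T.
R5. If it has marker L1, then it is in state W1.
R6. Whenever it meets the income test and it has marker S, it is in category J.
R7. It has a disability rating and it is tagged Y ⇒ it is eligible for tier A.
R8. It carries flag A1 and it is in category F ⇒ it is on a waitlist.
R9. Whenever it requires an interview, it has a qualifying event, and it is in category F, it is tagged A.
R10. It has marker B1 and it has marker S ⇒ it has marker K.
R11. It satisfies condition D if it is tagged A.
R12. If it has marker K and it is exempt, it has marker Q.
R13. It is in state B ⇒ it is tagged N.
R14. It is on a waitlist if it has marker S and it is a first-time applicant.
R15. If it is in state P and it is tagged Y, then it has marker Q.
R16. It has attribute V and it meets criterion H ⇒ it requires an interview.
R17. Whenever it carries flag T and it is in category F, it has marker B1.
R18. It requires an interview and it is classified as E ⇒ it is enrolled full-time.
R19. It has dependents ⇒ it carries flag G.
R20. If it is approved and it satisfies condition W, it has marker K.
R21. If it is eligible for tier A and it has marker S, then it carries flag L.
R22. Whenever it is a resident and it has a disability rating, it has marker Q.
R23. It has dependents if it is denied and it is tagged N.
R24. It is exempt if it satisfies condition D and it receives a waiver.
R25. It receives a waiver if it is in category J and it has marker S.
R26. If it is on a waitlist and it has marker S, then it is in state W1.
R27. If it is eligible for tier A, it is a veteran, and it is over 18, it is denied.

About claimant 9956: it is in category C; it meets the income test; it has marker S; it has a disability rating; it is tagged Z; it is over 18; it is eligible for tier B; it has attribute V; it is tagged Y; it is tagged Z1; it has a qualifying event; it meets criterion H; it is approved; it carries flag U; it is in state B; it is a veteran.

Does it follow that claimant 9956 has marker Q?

No

Forward chaining from the given facts derives: carries flag A1, is in category J, is eligible for tier A, is tagged N, requires an interview, carries flag L, receives a waiver, is denied, has dependents, carries flag G.
Rules concluding "it has marker Q": R12 needs "it has marker K"; R15 needs "it is in state P"; R22 needs "it is a resident" — none of these are established.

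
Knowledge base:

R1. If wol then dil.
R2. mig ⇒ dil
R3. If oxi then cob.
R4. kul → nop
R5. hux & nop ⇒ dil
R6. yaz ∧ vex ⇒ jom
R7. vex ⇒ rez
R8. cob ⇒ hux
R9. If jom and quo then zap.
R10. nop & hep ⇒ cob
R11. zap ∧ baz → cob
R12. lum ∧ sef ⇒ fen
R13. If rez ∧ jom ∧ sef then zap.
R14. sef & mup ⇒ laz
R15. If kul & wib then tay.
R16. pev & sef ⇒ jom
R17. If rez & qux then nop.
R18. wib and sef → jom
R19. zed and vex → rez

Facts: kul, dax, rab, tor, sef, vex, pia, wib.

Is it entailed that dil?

Forward chaining from the given facts derives: nop, rez, tay, jom, zap.
Rules concluding dil: R1 needs wol; R2 needs mig; R5 needs hux — none of these are established.

No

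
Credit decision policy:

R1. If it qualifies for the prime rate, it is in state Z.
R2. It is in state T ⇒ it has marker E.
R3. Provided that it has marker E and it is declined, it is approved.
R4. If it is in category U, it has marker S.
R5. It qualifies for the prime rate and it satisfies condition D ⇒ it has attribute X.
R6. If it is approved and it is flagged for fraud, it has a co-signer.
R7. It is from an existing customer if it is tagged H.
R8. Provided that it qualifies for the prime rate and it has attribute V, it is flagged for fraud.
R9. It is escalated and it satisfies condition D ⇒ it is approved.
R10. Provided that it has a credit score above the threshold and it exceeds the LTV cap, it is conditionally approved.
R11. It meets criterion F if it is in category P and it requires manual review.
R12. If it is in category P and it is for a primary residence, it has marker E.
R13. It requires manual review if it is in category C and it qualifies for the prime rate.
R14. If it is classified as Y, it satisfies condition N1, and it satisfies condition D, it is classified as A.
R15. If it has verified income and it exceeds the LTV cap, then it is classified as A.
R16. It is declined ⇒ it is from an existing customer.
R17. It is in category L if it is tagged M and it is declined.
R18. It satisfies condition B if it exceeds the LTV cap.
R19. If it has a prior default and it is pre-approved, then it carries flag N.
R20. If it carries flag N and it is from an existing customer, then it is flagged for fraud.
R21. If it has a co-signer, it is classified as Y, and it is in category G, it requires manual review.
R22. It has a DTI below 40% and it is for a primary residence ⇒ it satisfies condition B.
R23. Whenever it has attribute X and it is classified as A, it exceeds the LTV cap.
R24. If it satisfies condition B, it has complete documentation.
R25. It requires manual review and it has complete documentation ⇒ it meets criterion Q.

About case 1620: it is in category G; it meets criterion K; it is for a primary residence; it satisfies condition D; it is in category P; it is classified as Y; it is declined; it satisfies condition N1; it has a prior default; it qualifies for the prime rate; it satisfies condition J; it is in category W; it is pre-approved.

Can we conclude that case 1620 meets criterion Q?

By R5 (it qualifies for the prime rate, it satisfies condition D): it has attribute X.
By R12 (it is in category P, it is for a primary residence): it has marker E.
By R14 (it is classified as Y, it satisfies condition N1, it satisfies condition D): it is classified as A.
By R16 (it is declined): it is from an existing customer.
By R19 (it has a prior default, it is pre-approved): it carries flag N.
By R20 (it carries flag N, it is from an existing customer): it is flagged for fraud.
By R23 (it has attribute X, it is classified as A): it exceeds the LTV cap.
By R3 (it has marker E, it is declined): it is approved.
By R6 (it is approved, it is flagged for fraud): it has a co-signer.
By R18 (it exceeds the LTV cap): it satisfies condition B.
By R21 (it has a co-signer, it is classified as Y, it is in category G): it requires manual review.
By R24 (it satisfies condition B): it has complete documentation.
By R25 (it requires manual review, it has complete documentation): it meets criterion Q.

Yes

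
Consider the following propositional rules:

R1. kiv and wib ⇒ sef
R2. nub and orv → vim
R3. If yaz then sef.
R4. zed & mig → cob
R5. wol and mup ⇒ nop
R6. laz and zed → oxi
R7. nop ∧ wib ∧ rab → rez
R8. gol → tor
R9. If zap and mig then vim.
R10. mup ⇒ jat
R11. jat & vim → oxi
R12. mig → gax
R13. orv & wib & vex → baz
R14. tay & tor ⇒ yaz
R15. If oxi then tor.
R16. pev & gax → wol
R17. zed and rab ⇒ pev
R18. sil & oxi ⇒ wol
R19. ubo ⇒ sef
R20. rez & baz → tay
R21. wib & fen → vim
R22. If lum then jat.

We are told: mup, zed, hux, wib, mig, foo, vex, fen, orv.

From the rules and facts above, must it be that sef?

Forward chaining from the given facts derives: cob, jat, gax, baz, vim, oxi, tor.
Rules concluding sef: R1 needs kiv; R3 needs yaz; R19 needs ubo — none of these are established.

No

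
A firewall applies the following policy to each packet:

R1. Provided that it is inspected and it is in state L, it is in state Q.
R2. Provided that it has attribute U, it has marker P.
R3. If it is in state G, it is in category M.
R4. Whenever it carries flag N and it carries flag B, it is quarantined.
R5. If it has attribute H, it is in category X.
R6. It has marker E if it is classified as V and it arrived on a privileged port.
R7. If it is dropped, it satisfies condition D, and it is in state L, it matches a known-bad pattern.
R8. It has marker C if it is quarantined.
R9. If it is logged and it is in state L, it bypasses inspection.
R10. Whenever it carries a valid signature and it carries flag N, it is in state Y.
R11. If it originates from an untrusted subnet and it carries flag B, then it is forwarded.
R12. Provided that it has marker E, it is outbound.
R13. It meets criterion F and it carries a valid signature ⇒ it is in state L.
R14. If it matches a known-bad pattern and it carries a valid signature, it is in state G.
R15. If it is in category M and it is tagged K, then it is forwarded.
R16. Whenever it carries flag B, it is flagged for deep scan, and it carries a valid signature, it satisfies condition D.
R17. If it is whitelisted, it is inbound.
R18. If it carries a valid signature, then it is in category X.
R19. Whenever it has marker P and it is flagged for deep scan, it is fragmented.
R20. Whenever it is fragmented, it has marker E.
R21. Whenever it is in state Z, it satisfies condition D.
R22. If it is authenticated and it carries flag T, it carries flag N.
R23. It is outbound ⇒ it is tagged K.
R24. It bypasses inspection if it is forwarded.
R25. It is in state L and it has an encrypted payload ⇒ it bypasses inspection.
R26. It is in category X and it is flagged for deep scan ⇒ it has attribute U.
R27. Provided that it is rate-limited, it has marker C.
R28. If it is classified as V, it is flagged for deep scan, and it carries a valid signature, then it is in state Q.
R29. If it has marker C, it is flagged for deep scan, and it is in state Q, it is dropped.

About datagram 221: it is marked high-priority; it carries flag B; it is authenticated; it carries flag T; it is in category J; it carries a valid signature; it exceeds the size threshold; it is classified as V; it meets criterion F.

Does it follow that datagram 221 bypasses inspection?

No

Forward chaining from the given facts derives: is in state L, is in category X, carries flag N, is quarantined, has marker C, is in state Y.
Rules concluding "it bypasses inspection": R9 needs "it is logged"; R24 needs "it is forwarded"; R25 needs "it has an encrypted payload" — none of these are established.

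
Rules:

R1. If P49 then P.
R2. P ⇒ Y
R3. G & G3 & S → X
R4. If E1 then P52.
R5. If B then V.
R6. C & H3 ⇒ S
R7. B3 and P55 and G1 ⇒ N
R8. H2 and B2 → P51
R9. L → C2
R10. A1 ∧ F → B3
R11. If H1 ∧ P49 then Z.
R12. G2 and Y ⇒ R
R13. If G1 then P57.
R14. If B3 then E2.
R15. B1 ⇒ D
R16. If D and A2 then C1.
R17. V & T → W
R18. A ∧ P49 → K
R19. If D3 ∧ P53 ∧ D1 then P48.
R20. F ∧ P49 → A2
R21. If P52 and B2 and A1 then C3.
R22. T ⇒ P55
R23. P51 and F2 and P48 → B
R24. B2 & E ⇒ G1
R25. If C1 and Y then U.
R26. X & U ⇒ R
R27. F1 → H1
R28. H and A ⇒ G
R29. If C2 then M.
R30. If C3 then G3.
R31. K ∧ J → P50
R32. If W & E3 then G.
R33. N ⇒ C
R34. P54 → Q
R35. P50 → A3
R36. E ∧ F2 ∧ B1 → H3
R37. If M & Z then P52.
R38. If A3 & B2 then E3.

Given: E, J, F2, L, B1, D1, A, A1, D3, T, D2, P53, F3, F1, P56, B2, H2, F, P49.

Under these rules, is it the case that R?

P  (by R1: P49)
Y  (by R2: P)
P51  (by R8: H2, B2)
C2  (by R9: L)
B3  (by R10: A1, F)
D  (by R15: B1)
K  (by R18: A, P49)
P48  (by R19: D3, P53, D1)
A2  (by R20: F, P49)
P55  (by R22: T)
B  (by R23: P51, F2, P48)
G1  (by R24: B2, E)
H1  (by R27: F1)
M  (by R29: C2)
P50  (by R31: K, J)
A3  (by R35: P50)
H3  (by R36: E, F2, B1)
E3  (by R38: A3, B2)
V  (by R5: B)
N  (by R7: B3, P55, G1)
Z  (by R11: H1, P49)
C1  (by R16: D, A2)
W  (by R17: V, T)
U  (by R25: C1, Y)
G  (by R32: W, E3)
C  (by R33: N)
P52  (by R37: M, Z)
S  (by R6: C, H3)
C3  (by R21: P52, B2, A1)
G3  (by R30: C3)
X  (by R3: G, G3, S)
R  (by R26: X, U)

Yes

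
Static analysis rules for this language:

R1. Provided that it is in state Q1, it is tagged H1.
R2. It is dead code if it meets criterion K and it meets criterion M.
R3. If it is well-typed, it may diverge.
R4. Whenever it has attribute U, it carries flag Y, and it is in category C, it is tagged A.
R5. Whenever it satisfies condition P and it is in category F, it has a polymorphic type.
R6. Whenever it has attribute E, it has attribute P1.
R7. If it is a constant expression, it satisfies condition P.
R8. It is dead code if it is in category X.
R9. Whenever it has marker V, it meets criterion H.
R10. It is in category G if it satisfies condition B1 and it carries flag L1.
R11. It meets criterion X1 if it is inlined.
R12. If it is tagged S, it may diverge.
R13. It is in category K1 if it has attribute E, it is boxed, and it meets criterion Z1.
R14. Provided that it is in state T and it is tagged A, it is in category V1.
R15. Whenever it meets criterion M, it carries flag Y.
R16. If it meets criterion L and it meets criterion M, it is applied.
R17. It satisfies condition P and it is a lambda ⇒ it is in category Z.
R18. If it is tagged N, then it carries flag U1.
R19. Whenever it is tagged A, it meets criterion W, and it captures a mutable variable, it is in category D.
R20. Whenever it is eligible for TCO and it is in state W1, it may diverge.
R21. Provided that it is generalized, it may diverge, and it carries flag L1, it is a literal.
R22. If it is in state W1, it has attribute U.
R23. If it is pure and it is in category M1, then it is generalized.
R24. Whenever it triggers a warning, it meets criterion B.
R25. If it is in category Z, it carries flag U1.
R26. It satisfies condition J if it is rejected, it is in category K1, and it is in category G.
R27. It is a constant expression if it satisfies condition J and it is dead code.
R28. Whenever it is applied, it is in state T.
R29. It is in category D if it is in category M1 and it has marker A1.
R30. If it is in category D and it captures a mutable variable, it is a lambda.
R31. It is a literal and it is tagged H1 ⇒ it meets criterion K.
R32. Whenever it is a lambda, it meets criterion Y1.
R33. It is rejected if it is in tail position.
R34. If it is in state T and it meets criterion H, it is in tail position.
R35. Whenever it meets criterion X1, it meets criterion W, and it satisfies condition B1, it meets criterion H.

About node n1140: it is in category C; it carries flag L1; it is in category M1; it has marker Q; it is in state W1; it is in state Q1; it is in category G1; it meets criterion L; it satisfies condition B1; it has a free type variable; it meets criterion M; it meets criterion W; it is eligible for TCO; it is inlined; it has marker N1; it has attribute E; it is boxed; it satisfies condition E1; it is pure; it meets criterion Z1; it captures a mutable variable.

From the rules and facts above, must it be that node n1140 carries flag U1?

By R1 (it is in state Q1): it is tagged H1.
By R10 (it satisfies condition B1, it carries flag L1): it is in category G.
By R11 (it is inlined): it meets criterion X1.
By R13 (it has attribute E, it is boxed, it meets criterion Z1): it is in category K1.
By R15 (it meets criterion M): it carries flag Y.
By R16 (it meets criterion L, it meets criterion M): it is applied.
By R20 (it is eligible for TCO, it is in state W1): it may diverge.
By R22 (it is in state W1): it has attribute U.
By R23 (it is pure, it is in category M1): it is generalized.
By R28 (it is applied): it is in state T.
By R35 (it meets criterion X1, it meets criterion W, it satisfies condition B1): it meets criterion H.
By R4 (it has attribute U, it carries flag Y, it is in category C): it is tagged A.
By R19 (it is tagged A, it meets criterion W, it captures a mutable variable): it is in category D.
By R21 (it is generalized, it may diverge, it carries flag L1): it is a literal.
By R30 (it is in category D, it captures a mutable variable): it is a lambda.
By R31 (it is a literal, it is tagged H1): it meets criterion K.
By R34 (it is in state T, it meets criterion H): it is in tail position.
By R2 (it meets criterion K, it meets criterion M): it is dead code.
By R33 (it is in tail position): it is rejected.
By R26 (it is rejected, it is in category K1, it is in category G): it satisfies condition J.
By R27 (it satisfies condition J, it is dead code): it is a constant expression.
By R7 (it is a constant expression): it satisfies condition P.
By R17 (it satisfies condition P, it is a lambda): it is in category Z.
By R25 (it is in category Z): it carries flag U1.

Yes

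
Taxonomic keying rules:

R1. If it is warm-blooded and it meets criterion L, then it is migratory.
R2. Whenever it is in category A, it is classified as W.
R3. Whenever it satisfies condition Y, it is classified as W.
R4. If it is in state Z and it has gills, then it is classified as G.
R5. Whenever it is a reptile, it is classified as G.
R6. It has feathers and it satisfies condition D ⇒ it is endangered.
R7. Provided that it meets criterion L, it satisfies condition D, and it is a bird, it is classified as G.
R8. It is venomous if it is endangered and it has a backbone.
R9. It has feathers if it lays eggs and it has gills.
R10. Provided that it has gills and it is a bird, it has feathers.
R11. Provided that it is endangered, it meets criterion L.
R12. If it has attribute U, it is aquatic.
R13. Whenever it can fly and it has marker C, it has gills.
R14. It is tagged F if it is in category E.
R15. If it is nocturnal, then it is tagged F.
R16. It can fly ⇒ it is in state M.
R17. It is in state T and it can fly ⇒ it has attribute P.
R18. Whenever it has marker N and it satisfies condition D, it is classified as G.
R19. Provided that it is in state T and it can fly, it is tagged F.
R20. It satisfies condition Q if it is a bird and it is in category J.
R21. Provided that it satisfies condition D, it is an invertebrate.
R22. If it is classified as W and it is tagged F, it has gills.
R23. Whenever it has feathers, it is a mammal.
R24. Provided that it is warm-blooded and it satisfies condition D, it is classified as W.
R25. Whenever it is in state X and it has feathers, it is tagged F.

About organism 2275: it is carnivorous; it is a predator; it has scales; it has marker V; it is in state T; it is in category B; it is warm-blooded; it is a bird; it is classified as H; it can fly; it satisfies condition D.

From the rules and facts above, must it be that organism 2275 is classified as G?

Yes

By R19 (it is in state T, it can fly): it is tagged F.
By R24 (it is warm-blooded, it satisfies condition D): it is classified as W.
By R22 (it is classified as W, it is tagged F): it has gills.
By R10 (it has gills, it is a bird): it has feathers.
By R6 (it has feathers, it satisfies condition D): it is endangered.
By R11 (it is endangered): it meets criterion L.
By R7 (it meets criterion L, it satisfies condition D, it is a bird): it is classified as G.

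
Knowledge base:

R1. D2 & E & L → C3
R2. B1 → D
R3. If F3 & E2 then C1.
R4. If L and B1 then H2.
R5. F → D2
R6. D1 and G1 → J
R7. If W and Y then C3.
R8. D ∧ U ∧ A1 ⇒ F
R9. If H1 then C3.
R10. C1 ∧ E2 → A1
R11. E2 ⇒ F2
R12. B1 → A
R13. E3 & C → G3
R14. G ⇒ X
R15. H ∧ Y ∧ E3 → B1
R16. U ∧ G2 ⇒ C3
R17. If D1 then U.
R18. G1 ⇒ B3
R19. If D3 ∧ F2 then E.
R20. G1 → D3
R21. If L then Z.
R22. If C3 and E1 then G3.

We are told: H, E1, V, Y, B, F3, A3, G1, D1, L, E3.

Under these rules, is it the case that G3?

Forward chaining from the given facts derives: J, B1, U, B3, D3, Z, D, H2, A.
Rules concluding G3: R13 needs C; R22 needs C3 — none of these are established.

No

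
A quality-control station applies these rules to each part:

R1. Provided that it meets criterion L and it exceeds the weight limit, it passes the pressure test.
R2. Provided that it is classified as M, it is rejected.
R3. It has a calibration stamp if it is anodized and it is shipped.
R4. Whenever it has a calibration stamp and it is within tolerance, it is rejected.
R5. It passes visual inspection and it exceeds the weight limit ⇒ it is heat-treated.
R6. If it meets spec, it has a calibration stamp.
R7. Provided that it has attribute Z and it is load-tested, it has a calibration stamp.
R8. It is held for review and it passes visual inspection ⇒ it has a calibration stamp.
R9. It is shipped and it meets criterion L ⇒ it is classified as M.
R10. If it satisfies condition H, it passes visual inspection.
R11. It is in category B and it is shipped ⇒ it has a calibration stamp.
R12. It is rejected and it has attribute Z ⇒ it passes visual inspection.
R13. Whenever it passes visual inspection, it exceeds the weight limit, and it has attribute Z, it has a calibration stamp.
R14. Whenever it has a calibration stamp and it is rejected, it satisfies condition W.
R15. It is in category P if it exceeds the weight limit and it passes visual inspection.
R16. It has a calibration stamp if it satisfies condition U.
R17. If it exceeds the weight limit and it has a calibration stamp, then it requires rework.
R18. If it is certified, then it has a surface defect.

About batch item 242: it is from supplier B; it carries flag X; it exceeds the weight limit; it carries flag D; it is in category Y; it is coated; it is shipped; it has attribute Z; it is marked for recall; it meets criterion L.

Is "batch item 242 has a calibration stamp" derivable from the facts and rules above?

By R9 (it is shipped, it meets criterion L): it is classified as M.
By R2 (it is classified as M): it is rejected.
By R12 (it is rejected, it has attribute Z): it passes visual inspection.
By R13 (it passes visual inspection, it exceeds the weight limit, it has attribute Z): it has a calibration stamp.

Yes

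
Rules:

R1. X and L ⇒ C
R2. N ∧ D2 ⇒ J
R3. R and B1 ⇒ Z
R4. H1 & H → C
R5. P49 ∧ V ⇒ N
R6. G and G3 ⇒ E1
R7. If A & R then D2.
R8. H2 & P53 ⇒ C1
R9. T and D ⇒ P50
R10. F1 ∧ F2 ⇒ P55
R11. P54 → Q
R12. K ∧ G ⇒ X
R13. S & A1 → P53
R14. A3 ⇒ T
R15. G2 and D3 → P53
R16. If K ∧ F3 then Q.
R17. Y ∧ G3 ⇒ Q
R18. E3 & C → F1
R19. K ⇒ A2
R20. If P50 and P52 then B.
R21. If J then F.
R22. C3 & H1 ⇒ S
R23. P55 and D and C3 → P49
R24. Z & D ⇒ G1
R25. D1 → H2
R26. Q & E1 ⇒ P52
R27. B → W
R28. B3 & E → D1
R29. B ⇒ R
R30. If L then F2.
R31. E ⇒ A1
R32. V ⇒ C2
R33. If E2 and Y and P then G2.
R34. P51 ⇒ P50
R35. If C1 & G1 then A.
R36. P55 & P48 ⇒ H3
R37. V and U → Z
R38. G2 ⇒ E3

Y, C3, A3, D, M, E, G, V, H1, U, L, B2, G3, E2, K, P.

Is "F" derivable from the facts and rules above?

Forward chaining from the given facts derives: E1, X, T, Q, A2, S, P52, F2, A1, C2, G2, Z, E3, C, P50, P53, F1, B, G1, W, R, P55, P49, N.
The only rule concluding F is R21, which needs J; that is never established.

No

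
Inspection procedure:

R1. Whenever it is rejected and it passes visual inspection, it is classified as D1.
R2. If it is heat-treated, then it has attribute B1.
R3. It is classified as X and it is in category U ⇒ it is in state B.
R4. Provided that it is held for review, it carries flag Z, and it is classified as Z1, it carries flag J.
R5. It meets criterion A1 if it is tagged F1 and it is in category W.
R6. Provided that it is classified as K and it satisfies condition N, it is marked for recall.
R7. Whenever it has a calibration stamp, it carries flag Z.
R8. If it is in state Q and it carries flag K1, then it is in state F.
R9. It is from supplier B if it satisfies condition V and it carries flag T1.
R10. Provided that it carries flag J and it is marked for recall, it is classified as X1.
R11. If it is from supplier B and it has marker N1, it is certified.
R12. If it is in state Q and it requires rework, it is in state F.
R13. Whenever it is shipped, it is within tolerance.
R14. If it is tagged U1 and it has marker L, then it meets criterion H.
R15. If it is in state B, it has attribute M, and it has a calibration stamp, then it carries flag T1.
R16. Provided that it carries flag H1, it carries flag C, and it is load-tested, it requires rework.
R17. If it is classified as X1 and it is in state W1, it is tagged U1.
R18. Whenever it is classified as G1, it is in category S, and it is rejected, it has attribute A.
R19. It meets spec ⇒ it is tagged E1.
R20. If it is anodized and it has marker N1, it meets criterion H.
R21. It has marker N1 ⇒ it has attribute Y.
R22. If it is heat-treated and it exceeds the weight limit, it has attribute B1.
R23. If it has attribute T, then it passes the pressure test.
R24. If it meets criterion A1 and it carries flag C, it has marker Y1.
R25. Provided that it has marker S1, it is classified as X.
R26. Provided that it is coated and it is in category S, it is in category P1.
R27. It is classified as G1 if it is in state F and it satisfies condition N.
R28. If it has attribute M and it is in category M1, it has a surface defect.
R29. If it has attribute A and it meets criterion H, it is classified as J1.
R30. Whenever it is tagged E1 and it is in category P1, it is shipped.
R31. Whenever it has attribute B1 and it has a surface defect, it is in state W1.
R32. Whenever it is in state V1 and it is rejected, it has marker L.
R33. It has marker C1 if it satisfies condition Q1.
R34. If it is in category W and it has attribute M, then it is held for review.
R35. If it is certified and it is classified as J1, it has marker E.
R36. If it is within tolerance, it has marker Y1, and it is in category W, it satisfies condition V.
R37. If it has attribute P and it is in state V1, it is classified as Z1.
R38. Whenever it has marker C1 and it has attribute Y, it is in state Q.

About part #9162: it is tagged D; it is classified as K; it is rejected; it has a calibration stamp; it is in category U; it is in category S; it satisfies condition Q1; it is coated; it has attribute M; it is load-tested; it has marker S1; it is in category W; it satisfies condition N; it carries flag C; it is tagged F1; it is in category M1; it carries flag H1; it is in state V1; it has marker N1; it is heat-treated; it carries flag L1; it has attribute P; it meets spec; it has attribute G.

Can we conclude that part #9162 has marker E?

By R2 (it is heat-treated): it has attribute B1.
By R5 (it is tagged F1, it is in category W): it meets criterion A1.
By R6 (it is classified as K, it satisfies condition N): it is marked for recall.
By R7 (it has a calibration stamp): it carries flag Z.
By R16 (it carries flag H1, it carries flag C, it is load-tested): it requires rework.
By R19 (it meets spec): it is tagged E1.
By R21 (it has marker N1): it has attribute Y.
By R24 (it meets criterion A1, it carries flag C): it has marker Y1.
By R25 (it has marker S1): it is classified as X.
By R26 (it is coated, it is in category S): it is in category P1.
By R28 (it has attribute M, it is in category M1): it has a surface defect.
By R30 (it is tagged E1, it is in category P1): it is shipped.
By R31 (it has attribute B1, it has a surface defect): it is in state W1.
By R32 (it is in state V1, it is rejected): it has marker L.
By R33 (it satisfies condition Q1): it has marker C1.
By R34 (it is in category W, it has attribute M): it is held for review.
By R37 (it has attribute P, it is in state V1): it is classified as Z1.
By R38 (it has marker C1, it has attribute Y): it is in state Q.
By R3 (it is classified as X, it is in category U): it is in state B.
By R4 (it is held for review, it carries flag Z, it is classified as Z1): it carries flag J.
By R10 (it carries flag J, it is marked for recall): it is classified as X1.
By R12 (it is in state Q, it requires rework): it is in state F.
By R13 (it is shipped): it is within tolerance.
By R15 (it is in state B, it has attribute M, it has a calibration stamp): it carries flag T1.
By R17 (it is classified as X1, it is in state W1): it is tagged U1.
By R27 (it is in state F, it satisfies condition N): it is classified as G1.
By R36 (it is within tolerance, it has marker Y1, it is in category W): it satisfies condition V.
By R9 (it satisfies condition V, it carries flag T1): it is from supplier B.
By R11 (it is from supplier B, it has marker N1): it is certified.
By R14 (it is tagged U1, it has marker L): it meets criterion H.
By R18 (it is classified as G1, it is in category S, it is rejected): it has attribute A.
By R29 (it has attribute A, it meets criterion H): it is classified as J1.
By R35 (it is certified, it is classified as J1): it has marker E.

Yes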